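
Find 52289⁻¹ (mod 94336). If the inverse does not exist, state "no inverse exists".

72129

gcd(94336, 52289) by repeated division:
94336 = 1×52289 + 42047
52289 = 1×42047 + 10242
42047 = 4×10242 + 1079
10242 = 9×1079 + 531
1079 = 2×531 + 17
531 = 31×17 + 4
17 = 4×4 + 1
4 = 4×1 + 0
The gcd is 1. Working backward:
1 = 17 − 4·4
1 = −4·531 + 125·17
1 = 125·1079 − 254·531
1 = −254·10242 + 2411·1079
1 = 2411·42047 − 9898·10242
1 = −9898·52289 + 12309·42047
1 = 12309·94336 − 22207·52289
Thus 52289·(-22207) ≡ 1 (mod 94336); reducing, -22207 mod 94336 = 72129.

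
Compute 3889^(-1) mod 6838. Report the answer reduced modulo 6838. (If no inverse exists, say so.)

gcd(6838, 3889) by repeated division:
6838 = 1×3889 + 2949
3889 = 1×2949 + 940
2949 = 3×940 + 129
940 = 7×129 + 37
129 = 3×37 + 18
37 = 2×18 + 1
18 = 18×1 + 0
gcd = 1, so the inverse exists. Back-substitute:
1 = 37 − 2·18
1 = −2·129 + 7·37
1 = 7·940 − 51·129
1 = −51·2949 + 160·940
1 = 160·3889 − 211·2949
1 = −211·6838 + 371·3889
So 3889·371 ≡ 1 (mod 6838).

371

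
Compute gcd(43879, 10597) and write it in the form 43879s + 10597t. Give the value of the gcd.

1

Apply Euclid's algorithm to 43879 and 10597:
43879 = 4*10597 + 1491
10597 = 7*1491 + 160
1491 = 9*160 + 51
160 = 3*51 + 7
51 = 7*7 + 2
7 = 3*2 + 1
2 = 2*1 + 0
gcd(43879, 10597) = 1.
Back-substituting:
1 = 7 − 3·2
1 = −3·51 + 22·7
1 = 22·160 − 69·51
1 = −69·1491 + 643·160
1 = 643·10597 − 4570·1491
1 = −4570·43879 + 18923·10597
So 1 = (-4570)·43879 + (18923)·10597.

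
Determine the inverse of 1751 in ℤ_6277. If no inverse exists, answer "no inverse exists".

Run Euclid on (6277, 1751):
6277 = 3×1751 + 1024
1751 = 1×1024 + 727
1024 = 1×727 + 297
727 = 2×297 + 133
297 = 2×133 + 31
133 = 4×31 + 9
31 = 3×9 + 4
9 = 2×4 + 1
4 = 4×1 + 0
The gcd is 1. Working backward:
1 = 9 − 2·4
1 = −2·31 + 7·9
1 = 7·133 − 30·31
1 = −30·297 + 67·133
1 = 67·727 − 164·297
1 = −164·1024 + 231·727
1 = 231·1751 − 395·1024
1 = −395·6277 + 1416·1751
So 1751·1416 ≡ 1 (mod 6277).

1416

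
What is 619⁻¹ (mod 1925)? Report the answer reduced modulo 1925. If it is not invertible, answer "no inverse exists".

Run Euclid on (1925, 619):
1925 = 3·619 + 68
619 = 9·68 + 7
68 = 9·7 + 5
7 = 1·5 + 2
5 = 2·2 + 1
2 = 2·1 + 0
The gcd is 1. Working backward:
1 = 5 − 2·2
1 = −2·7 + 3·5
1 = 3·68 − 29·7
1 = −29·619 + 264·68
1 = 264·1925 − 821·619
Hence 619⁻¹ ≡ -821 ≡ 1104 (mod 1925).

1104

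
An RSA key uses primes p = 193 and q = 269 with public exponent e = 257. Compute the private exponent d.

15617

φ(n) = (p−1)(q−1) = 192·268 = 51456.
Need d with 257·d ≡ 1 (mod 51456). Apply the extended Euclidean algorithm:
51456 = 200*257 + 56
257 = 4*56 + 33
56 = 1*33 + 23
33 = 1*23 + 10
23 = 2*10 + 3
10 = 3*3 + 1
3 = 3*1 + 0
Back-substitute:
1 = 10 − 3·3
1 = −3·23 + 7·10
1 = 7·33 − 10·23
1 = −10·56 + 17·33
1 = 17·257 − 78·56
1 = −78·51456 + 15617·257
So 257·15617 ≡ 1 (mod 51456), hence d = 15617.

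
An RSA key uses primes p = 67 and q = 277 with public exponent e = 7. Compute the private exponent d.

φ(n) = (p−1)(q−1) = 66·276 = 18216.
Need d with 7·d ≡ 1 (mod 18216). Apply the extended Euclidean algorithm:
18216 = 2602·7 + 2
7 = 3·2 + 1
2 = 2·1 + 0
Back-substitute:
1 = 7 − 3·2
1 = −3·18216 + 7807·7
So 7·7807 ≡ 1 (mod 18216), hence d = 7807.

7807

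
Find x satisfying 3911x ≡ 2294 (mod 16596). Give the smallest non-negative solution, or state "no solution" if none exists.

862

First find gcd(3911, 16596):
16596 = 4·3911 + 952
3911 = 4·952 + 103
952 = 9·103 + 25
103 = 4·25 + 3
25 = 8·3 + 1
3 = 3·1 + 0
gcd = 1, so a unique solution mod 16596 exists.
Back-substitute for the Bézout coefficients:
1 = 25 − 8·3
1 = −8·103 + 33·25
1 = 33·952 − 305·103
1 = −305·3911 + 1253·952
1 = 1253·16596 − 5317·3911
So 3911·(-5317) ≡ 1 (mod 16596), giving 3911⁻¹ ≡ 11279.
x ≡ 3911⁻¹·2294 ≡ 11279·2294 ≡ 862 (mod 16596).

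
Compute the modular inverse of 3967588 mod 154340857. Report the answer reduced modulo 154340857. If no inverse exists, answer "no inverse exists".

7617131

gcd(154340857, 3967588) by repeated division:
154340857 = 38*3967588 + 3572513
3967588 = 1*3572513 + 395075
3572513 = 9*395075 + 16838
395075 = 23*16838 + 7801
16838 = 2*7801 + 1236
7801 = 6*1236 + 385
1236 = 3*385 + 81
385 = 4*81 + 61
81 = 1*61 + 20
61 = 3*20 + 1
20 = 20*1 + 0
The gcd is 1. Working backward:
1 = 61 − 3·20
1 = −3·81 + 4·61
1 = 4·385 − 19·81
1 = −19·1236 + 61·385
1 = 61·7801 − 385·1236
1 = −385·16838 + 831·7801
1 = 831·395075 − 19498·16838
1 = −19498·3572513 + 176313·395075
1 = 176313·3967588 − 195811·3572513
1 = −195811·154340857 + 7617131·3967588
So 3967588·7617131 ≡ 1 (mod 154340857).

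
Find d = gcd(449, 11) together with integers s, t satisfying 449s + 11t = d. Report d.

Repeated division:
449 = 40*11 + 9
11 = 1*9 + 2
9 = 4*2 + 1
2 = 2*1 + 0
gcd(449, 11) = 1.
Express as a combination:
1 = 9 − 4·2
1 = −4·11 + 5·9
1 = 5·449 − 204·11
So 1 = (5)·449 + (-204)·11.

1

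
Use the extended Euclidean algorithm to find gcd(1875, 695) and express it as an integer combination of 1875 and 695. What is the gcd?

5

Euclidean algorithm:
1875 = 2×695 + 485
695 = 1×485 + 210
485 = 2×210 + 65
210 = 3×65 + 15
65 = 4×15 + 5
15 = 3×5 + 0
gcd(1875, 695) = 5.
Working backward:
5 = 65 − 4·15
5 = −4·210 + 13·65
5 = 13·485 − 30·210
5 = −30·695 + 43·485
5 = 43·1875 − 116·695
So 5 = (43)·1875 + (-116)·695.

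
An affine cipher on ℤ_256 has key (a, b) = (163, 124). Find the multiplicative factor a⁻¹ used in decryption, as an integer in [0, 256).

11

Apply the Euclidean algorithm to 256 and 163:
256 = 1·163 + 93
163 = 1·93 + 70
93 = 1·70 + 23
70 = 3·23 + 1
23 = 23·1 + 0
The gcd is 1. Working backward:
1 = 70 − 3·23
1 = −3·93 + 4·70
1 = 4·163 − 7·93
1 = −7·256 + 11·163
So 163·11 ≡ 1 (mod 256).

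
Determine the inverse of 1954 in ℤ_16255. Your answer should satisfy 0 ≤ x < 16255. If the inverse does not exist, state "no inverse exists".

Apply the Euclidean algorithm to 16255 and 1954:
16255 = 8×1954 + 623
1954 = 3×623 + 85
623 = 7×85 + 28
85 = 3×28 + 1
28 = 28×1 + 0
gcd = 1, so the inverse exists. Back-substitute:
1 = 85 − 3·28
1 = −3·623 + 22·85
1 = 22·1954 − 69·623
1 = −69·16255 + 574·1954
So 1954·574 ≡ 1 (mod 16255).

574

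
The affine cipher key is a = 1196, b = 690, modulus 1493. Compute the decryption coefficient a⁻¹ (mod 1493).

1307

Apply the Euclidean algorithm to 1493 and 1196:
1493 = 1×1196 + 297
1196 = 4×297 + 8
297 = 37×8 + 1
8 = 8×1 + 0
Since gcd(1196, 1493) = 1, back-substitute to write 1 as a combination:
1 = 297 − 37·8
1 = −37·1196 + 149·297
1 = 149·1493 − 186·1196
Thus 1196·(-186) ≡ 1 (mod 1493); reducing, -186 mod 1493 = 1307.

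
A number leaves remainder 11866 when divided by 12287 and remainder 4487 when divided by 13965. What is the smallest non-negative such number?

44343362

Write x = 11866 + 12287·k. Then 12287·k ≡ 4487 − 11866 ≡ 6586 (mod 13965).
Need 12287⁻¹ mod 13965. Extended Euclid on (13965, 12287):
13965 = 1·12287 + 1678
12287 = 7·1678 + 541
1678 = 3·541 + 55
541 = 9·55 + 46
55 = 1·46 + 9
46 = 5·9 + 1
9 = 9·1 + 0
Back-substitute:
1 = 46 − 5·9
1 = −5·55 + 6·46
1 = 6·541 − 59·55
1 = −59·1678 + 183·541
1 = 183·12287 − 1340·1678
1 = −1340·13965 + 1523·12287
12287⁻¹ ≡ 1523 (mod 13965), so k ≡ 1523·6586 ≡ 3608 (mod 13965).
x = 11866 + 12287·3608 = 44343362.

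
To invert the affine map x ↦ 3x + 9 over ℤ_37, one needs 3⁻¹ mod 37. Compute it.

gcd(37, 3) by repeated division:
37 = 12*3 + 1
3 = 3*1 + 0
The gcd is 1. Working backward:
1 = 37 − 12·3
Hence 3⁻¹ ≡ -12 ≡ 25 (mod 37).

25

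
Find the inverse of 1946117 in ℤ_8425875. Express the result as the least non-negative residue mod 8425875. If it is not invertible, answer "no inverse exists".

5831078

Run Euclid on (8425875, 1946117):
8425875 = 4×1946117 + 641407
1946117 = 3×641407 + 21896
641407 = 29×21896 + 6423
21896 = 3×6423 + 2627
6423 = 2×2627 + 1169
2627 = 2×1169 + 289
1169 = 4×289 + 13
289 = 22×13 + 3
13 = 4×3 + 1
3 = 3×1 + 0
Since gcd(1946117, 8425875) = 1, back-substitute to write 1 as a combination:
1 = 13 − 4·3
1 = −4·289 + 89·13
1 = 89·1169 − 360·289
1 = −360·2627 + 809·1169
1 = 809·6423 − 1978·2627
1 = −1978·21896 + 6743·6423
1 = 6743·641407 − 197525·21896
1 = −197525·1946117 + 599318·641407
1 = 599318·8425875 − 2594797·1946117
Hence 1946117⁻¹ ≡ -2594797 ≡ 5831078 (mod 8425875).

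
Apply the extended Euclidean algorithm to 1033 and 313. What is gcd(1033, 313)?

1

Apply Euclid's algorithm to 1033 and 313:
1033 = 3·313 + 94
313 = 3·94 + 31
94 = 3·31 + 1
31 = 31·1 + 0
gcd(1033, 313) = 1.
Working backward:
1 = 94 − 3·31
1 = −3·313 + 10·94
1 = 10·1033 − 33·313
So 1 = (10)·1033 + (-33)·313.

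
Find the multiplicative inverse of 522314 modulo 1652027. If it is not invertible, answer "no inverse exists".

no inverse exists

Compute gcd(522314, 1652027):
1652027 = 3·522314 + 85085
522314 = 6·85085 + 11804
85085 = 7·11804 + 2457
11804 = 4·2457 + 1976
2457 = 1·1976 + 481
1976 = 4·481 + 52
481 = 9·52 + 13
52 = 4·13 + 0
The gcd is 13, not 1, hence no inverse exists.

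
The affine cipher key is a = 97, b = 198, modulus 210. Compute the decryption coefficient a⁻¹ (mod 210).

13

gcd(210, 97) by repeated division:
210 = 2·97 + 16
97 = 6·16 + 1
16 = 16·1 + 0
Since gcd(97, 210) = 1, back-substitute to write 1 as a combination:
1 = 97 − 6·16
1 = −6·210 + 13·97
So 97·13 ≡ 1 (mod 210).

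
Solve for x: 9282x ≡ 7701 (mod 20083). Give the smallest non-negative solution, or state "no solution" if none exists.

gcd(9282, 20083):
20083 = 2·9282 + 1519
9282 = 6·1519 + 168
1519 = 9·168 + 7
168 = 24·7 + 0
gcd = 7, but 7 ∤ 7701, so the congruence has no solution.

no solution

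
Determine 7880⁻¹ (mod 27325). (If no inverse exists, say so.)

Euclidean algorithm on 27325, 7880:
27325 = 3·7880 + 3685
7880 = 2·3685 + 510
3685 = 7·510 + 115
510 = 4·115 + 50
115 = 2·50 + 15
50 = 3·15 + 5
15 = 3·5 + 0
The gcd is 5, not 1, hence no inverse exists.

no inverse exists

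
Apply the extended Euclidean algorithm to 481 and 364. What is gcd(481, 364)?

13

Euclidean algorithm:
481 = 1×364 + 117
364 = 3×117 + 13
117 = 9×13 + 0
gcd(481, 364) = 13.
Working backward:
13 = 364 − 3·117
13 = −3·481 + 4·364
So 13 = (-3)·481 + (4)·364.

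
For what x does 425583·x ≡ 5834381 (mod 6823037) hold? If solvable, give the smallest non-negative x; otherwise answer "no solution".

5828781

First find gcd(425583, 6823037):
6823037 = 16·425583 + 13709
425583 = 31·13709 + 604
13709 = 22·604 + 421
604 = 1·421 + 183
421 = 2·183 + 55
183 = 3·55 + 18
55 = 3·18 + 1
18 = 18·1 + 0
gcd = 1, so a unique solution mod 6823037 exists.
Back-substitute for the Bézout coefficients:
1 = 55 − 3·18
1 = −3·183 + 10·55
1 = 10·421 − 23·183
1 = −23·604 + 33·421
1 = 33·13709 − 749·604
1 = −749·425583 + 23252·13709
1 = 23252·6823037 − 372781·425583
So 425583·(-372781) ≡ 1 (mod 6823037), giving 425583⁻¹ ≡ 6450256.
x ≡ 425583⁻¹·5834381 ≡ 6450256·5834381 ≡ 5828781 (mod 6823037).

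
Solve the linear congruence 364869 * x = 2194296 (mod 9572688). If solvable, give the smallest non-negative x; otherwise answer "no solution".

no solution

gcd(364869, 9572688):
9572688 = 26·364869 + 86094
364869 = 4·86094 + 20493
86094 = 4·20493 + 4122
20493 = 4·4122 + 4005
4122 = 1·4005 + 117
4005 = 34·117 + 27
117 = 4·27 + 9
27 = 3·9 + 0
gcd = 9, but 9 ∤ 2194296, so the congruence has no solution.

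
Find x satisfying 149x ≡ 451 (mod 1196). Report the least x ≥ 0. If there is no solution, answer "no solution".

First find gcd(149, 1196):
1196 = 8×149 + 4
149 = 37×4 + 1
4 = 4×1 + 0
gcd = 1, so a unique solution mod 1196 exists.
Back-substitute for the Bézout coefficients:
1 = 149 − 37·4
1 = −37·1196 + 297·149
So 149·(297) ≡ 1 (mod 1196), giving 149⁻¹ ≡ 297.
x ≡ 149⁻¹·451 ≡ 297·451 ≡ 1191 (mod 1196).

1191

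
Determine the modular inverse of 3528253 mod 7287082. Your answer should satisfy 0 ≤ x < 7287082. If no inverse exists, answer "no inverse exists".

Apply the Euclidean algorithm to 7287082 and 3528253:
7287082 = 2·3528253 + 230576
3528253 = 15·230576 + 69613
230576 = 3·69613 + 21737
69613 = 3·21737 + 4402
21737 = 4·4402 + 4129
4402 = 1·4129 + 273
4129 = 15·273 + 34
273 = 8·34 + 1
34 = 34·1 + 0
The gcd is 1. Working backward:
1 = 273 − 8·34
1 = −8·4129 + 121·273
1 = 121·4402 − 129·4129
1 = −129·21737 + 637·4402
1 = 637·69613 − 2040·21737
1 = −2040·230576 + 6757·69613
1 = 6757·3528253 − 103395·230576
1 = −103395·7287082 + 213547·3528253
So 3528253·213547 ≡ 1 (mod 7287082).

213547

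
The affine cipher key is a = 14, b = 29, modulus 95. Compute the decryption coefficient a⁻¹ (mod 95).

34

gcd(95, 14) by repeated division:
95 = 6×14 + 11
14 = 1×11 + 3
11 = 3×3 + 2
3 = 1×2 + 1
2 = 2×1 + 0
gcd = 1, so the inverse exists. Back-substitute:
1 = 3 − 2
1 = −11 + 4·3
1 = 4·14 − 5·11
1 = −5·95 + 34·14
So 14·34 ≡ 1 (mod 95).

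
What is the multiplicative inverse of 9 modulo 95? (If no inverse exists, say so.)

Extended Euclidean algorithm:
95 = 10×9 + 5
9 = 1×5 + 4
5 = 1×4 + 1
4 = 4×1 + 0
Since gcd(9, 95) = 1, back-substitute to write 1 as a combination:
1 = 5 − 4
1 = −9 + 2·5
1 = 2·95 − 21·9
Thus 9·(-21) ≡ 1 (mod 95); reducing, -21 mod 95 = 74.

74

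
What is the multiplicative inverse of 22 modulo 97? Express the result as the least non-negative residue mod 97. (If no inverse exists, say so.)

Run Euclid on (97, 22):
97 = 4×22 + 9
22 = 2×9 + 4
9 = 2×4 + 1
4 = 4×1 + 0
Since gcd(22, 97) = 1, back-substitute to write 1 as a combination:
1 = 9 − 2·4
1 = −2·22 + 5·9
1 = 5·97 − 22·22
Thus 22·(-22) ≡ 1 (mod 97); reducing, -22 mod 97 = 75.

75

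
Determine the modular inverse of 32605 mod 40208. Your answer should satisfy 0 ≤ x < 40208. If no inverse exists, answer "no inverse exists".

gcd(40208, 32605) by repeated division:
40208 = 1*32605 + 7603
32605 = 4*7603 + 2193
7603 = 3*2193 + 1024
2193 = 2*1024 + 145
1024 = 7*145 + 9
145 = 16*9 + 1
9 = 9*1 + 0
Since gcd(32605, 40208) = 1, back-substitute to write 1 as a combination:
1 = 145 − 16·9
1 = −16·1024 + 113·145
1 = 113·2193 − 242·1024
1 = −242·7603 + 839·2193
1 = 839·32605 − 3598·7603
1 = −3598·40208 + 4437·32605
So 32605·4437 ≡ 1 (mod 40208).

4437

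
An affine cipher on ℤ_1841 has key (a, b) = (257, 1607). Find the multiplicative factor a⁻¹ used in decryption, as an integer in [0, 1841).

gcd(1841, 257) by repeated division:
1841 = 7×257 + 42
257 = 6×42 + 5
42 = 8×5 + 2
5 = 2×2 + 1
2 = 2×1 + 0
gcd = 1, so the inverse exists. Back-substitute:
1 = 5 − 2·2
1 = −2·42 + 17·5
1 = 17·257 − 104·42
1 = −104·1841 + 745·257
So 257·745 ≡ 1 (mod 1841).

745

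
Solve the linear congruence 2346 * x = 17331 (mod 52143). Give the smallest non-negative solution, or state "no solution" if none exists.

14699

First find gcd(2346, 52143):
52143 = 22·2346 + 531
2346 = 4·531 + 222
531 = 2·222 + 87
222 = 2·87 + 48
87 = 1·48 + 39
48 = 1·39 + 9
39 = 4·9 + 3
9 = 3·3 + 0
gcd = 3 and 3 | 17331, so solutions exist. Divide through by 3: 782x ≡ 5777 (mod 17381).
Now find 782⁻¹ mod 17381:
17381 = 22*782 + 177
782 = 4*177 + 74
177 = 2*74 + 29
74 = 2*29 + 16
29 = 1*16 + 13
16 = 1*13 + 3
13 = 4*3 + 1
3 = 3*1 + 0
Back-substitute:
1 = 13 − 4·3
1 = −4·16 + 5·13
1 = 5·29 − 9·16
1 = −9·74 + 23·29
1 = 23·177 − 55·74
1 = −55·782 + 243·177
1 = 243·17381 − 5401·782
So 782·(-5401) ≡ 1 (mod 17381), i.e. 782⁻¹ ≡ 11980.
Then x ≡ 11980·5777 ≡ 14699 (mod 17381); the smallest non-negative solution is x = 14699.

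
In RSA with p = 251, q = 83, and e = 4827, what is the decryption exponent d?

φ(n) = (p−1)(q−1) = 250·82 = 20500.
Need d with 4827·d ≡ 1 (mod 20500). Apply the extended Euclidean algorithm:
20500 = 4·4827 + 1192
4827 = 4·1192 + 59
1192 = 20·59 + 12
59 = 4·12 + 11
12 = 1·11 + 1
11 = 11·1 + 0
Back-substitute:
1 = 12 − 11
1 = −59 + 5·12
1 = 5·1192 − 101·59
1 = −101·4827 + 409·1192
1 = 409·20500 − 1737·4827
So 4827·(-1737) ≡ 1 (mod 20500), hence d ≡ -1737 ≡ 18763 (mod 20500).

18763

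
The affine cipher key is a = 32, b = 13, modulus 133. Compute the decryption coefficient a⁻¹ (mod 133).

79

Run Euclid on (133, 32):
133 = 4×32 + 5
32 = 6×5 + 2
5 = 2×2 + 1
2 = 2×1 + 0
The gcd is 1. Working backward:
1 = 5 − 2·2
1 = −2·32 + 13·5
1 = 13·133 − 54·32
So 32·(-54) ≡ 1 (mod 133), and -54 ≡ 79 (mod 133).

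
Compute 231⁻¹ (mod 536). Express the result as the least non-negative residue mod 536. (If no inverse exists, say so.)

Extended Euclidean algorithm:
536 = 2×231 + 74
231 = 3×74 + 9
74 = 8×9 + 2
9 = 4×2 + 1
2 = 2×1 + 0
The gcd is 1. Working backward:
1 = 9 − 4·2
1 = −4·74 + 33·9
1 = 33·231 − 103·74
1 = −103·536 + 239·231
So 231·239 ≡ 1 (mod 536).

239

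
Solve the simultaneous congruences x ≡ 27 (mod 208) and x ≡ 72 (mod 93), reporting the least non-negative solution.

Write x = 27 + 208·k. Then 208·k ≡ 72 − 27 ≡ 45 (mod 93).
Need 208⁻¹ mod 93. Extended Euclid on (93, 22):
93 = 4·22 + 5
22 = 4·5 + 2
5 = 2·2 + 1
2 = 2·1 + 0
Back-substitute:
1 = 5 − 2·2
1 = −2·22 + 9·5
1 = 9·93 − 38·22
208⁻¹ ≡ 55 (mod 93), so k ≡ 55·45 ≡ 57 (mod 93).
x = 27 + 208·57 = 11883.

11883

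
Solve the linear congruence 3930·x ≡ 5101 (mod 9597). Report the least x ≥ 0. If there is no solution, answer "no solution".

gcd(3930, 9597):
9597 = 2×3930 + 1737
3930 = 2×1737 + 456
1737 = 3×456 + 369
456 = 1×369 + 87
369 = 4×87 + 21
87 = 4×21 + 3
21 = 7×3 + 0
gcd = 3, but 3 ∤ 5101, so the congruence has no solution.

no solution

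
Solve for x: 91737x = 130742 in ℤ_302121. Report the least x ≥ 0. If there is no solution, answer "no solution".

gcd(91737, 302121):
302121 = 3*91737 + 26910
91737 = 3*26910 + 11007
26910 = 2*11007 + 4896
11007 = 2*4896 + 1215
4896 = 4*1215 + 36
1215 = 33*36 + 27
36 = 1*27 + 9
27 = 3*9 + 0
gcd = 9, but 9 ∤ 130742, so the congruence has no solution.

no solution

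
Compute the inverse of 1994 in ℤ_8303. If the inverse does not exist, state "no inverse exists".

2336

Run Euclid on (8303, 1994):
8303 = 4·1994 + 327
1994 = 6·327 + 32
327 = 10·32 + 7
32 = 4·7 + 4
7 = 1·4 + 3
4 = 1·3 + 1
3 = 3·1 + 0
gcd = 1, so the inverse exists. Back-substitute:
1 = 4 − 3
1 = −7 + 2·4
1 = 2·32 − 9·7
1 = −9·327 + 92·32
1 = 92·1994 − 561·327
1 = −561·8303 + 2336·1994
So 1994·2336 ≡ 1 (mod 8303).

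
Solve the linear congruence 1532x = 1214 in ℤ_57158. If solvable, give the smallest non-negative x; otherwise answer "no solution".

16305

First find gcd(1532, 57158):
57158 = 37·1532 + 474
1532 = 3·474 + 110
474 = 4·110 + 34
110 = 3·34 + 8
34 = 4·8 + 2
8 = 4·2 + 0
gcd = 2 and 2 | 1214, so solutions exist. Divide through by 2: 766x ≡ 607 (mod 28579).
Now find 766⁻¹ mod 28579:
28579 = 37·766 + 237
766 = 3·237 + 55
237 = 4·55 + 17
55 = 3·17 + 4
17 = 4·4 + 1
4 = 4·1 + 0
Back-substitute:
1 = 17 − 4·4
1 = −4·55 + 13·17
1 = 13·237 − 56·55
1 = −56·766 + 181·237
1 = 181·28579 − 6753·766
So 766·(-6753) ≡ 1 (mod 28579), i.e. 766⁻¹ ≡ 21826.
Then x ≡ 21826·607 ≡ 16305 (mod 28579); the smallest non-negative solution is x = 16305.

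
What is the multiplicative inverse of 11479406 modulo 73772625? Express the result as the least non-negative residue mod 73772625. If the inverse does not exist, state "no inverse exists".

Run Euclid on (73772625, 11479406):
73772625 = 6*11479406 + 4896189
11479406 = 2*4896189 + 1687028
4896189 = 2*1687028 + 1522133
1687028 = 1*1522133 + 164895
1522133 = 9*164895 + 38078
164895 = 4*38078 + 12583
38078 = 3*12583 + 329
12583 = 38*329 + 81
329 = 4*81 + 5
81 = 16*5 + 1
5 = 5*1 + 0
The gcd is 1. Working backward:
1 = 81 − 16·5
1 = −16·329 + 65·81
1 = 65·12583 − 2486·329
1 = −2486·38078 + 7523·12583
1 = 7523·164895 − 32578·38078
1 = −32578·1522133 + 300725·164895
1 = 300725·1687028 − 333303·1522133
1 = −333303·4896189 + 967331·1687028
1 = 967331·11479406 − 2267965·4896189
1 = −2267965·73772625 + 14575121·11479406
So 11479406·14575121 ≡ 1 (mod 73772625).

14575121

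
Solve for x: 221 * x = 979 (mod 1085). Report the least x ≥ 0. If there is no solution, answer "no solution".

299

First find gcd(221, 1085):
1085 = 4×221 + 201
221 = 1×201 + 20
201 = 10×20 + 1
20 = 20×1 + 0
gcd = 1, so a unique solution mod 1085 exists.
Back-substitute for the Bézout coefficients:
1 = 201 − 10·20
1 = −10·221 + 11·201
1 = 11·1085 − 54·221
So 221·(-54) ≡ 1 (mod 1085), giving 221⁻¹ ≡ 1031.
x ≡ 221⁻¹·979 ≡ 1031·979 ≡ 299 (mod 1085).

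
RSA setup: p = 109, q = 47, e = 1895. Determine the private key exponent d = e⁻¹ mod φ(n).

4871

φ(n) = (p−1)(q−1) = 108·46 = 4968.
Need d with 1895·d ≡ 1 (mod 4968). Apply the extended Euclidean algorithm:
4968 = 2·1895 + 1178
1895 = 1·1178 + 717
1178 = 1·717 + 461
717 = 1·461 + 256
461 = 1·256 + 205
256 = 1·205 + 51
205 = 4·51 + 1
51 = 51·1 + 0
Back-substitute:
1 = 205 − 4·51
1 = −4·256 + 5·205
1 = 5·461 − 9·256
1 = −9·717 + 14·461
1 = 14·1178 − 23·717
1 = −23·1895 + 37·1178
1 = 37·4968 − 97·1895
So 1895·(-97) ≡ 1 (mod 4968), hence d ≡ -97 ≡ 4871 (mod 4968).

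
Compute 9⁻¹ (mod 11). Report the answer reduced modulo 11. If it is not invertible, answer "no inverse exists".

5

Run Euclid on (11, 9):
11 = 1×9 + 2
9 = 4×2 + 1
2 = 2×1 + 0
The gcd is 1. Working backward:
1 = 9 − 4·2
1 = −4·11 + 5·9
So 9·5 ≡ 1 (mod 11).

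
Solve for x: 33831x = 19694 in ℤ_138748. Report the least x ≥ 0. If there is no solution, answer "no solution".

58410

First find gcd(33831, 138748):
138748 = 4*33831 + 3424
33831 = 9*3424 + 3015
3424 = 1*3015 + 409
3015 = 7*409 + 152
409 = 2*152 + 105
152 = 1*105 + 47
105 = 2*47 + 11
47 = 4*11 + 3
11 = 3*3 + 2
3 = 1*2 + 1
2 = 2*1 + 0
gcd = 1, so a unique solution mod 138748 exists.
Back-substitute for the Bézout coefficients:
1 = 3 − 2
1 = −11 + 4·3
1 = 4·47 − 17·11
1 = −17·105 + 38·47
1 = 38·152 − 55·105
1 = −55·409 + 148·152
1 = 148·3015 − 1091·409
1 = −1091·3424 + 1239·3015
1 = 1239·33831 − 12242·3424
1 = −12242·138748 + 50207·33831
So 33831·(50207) ≡ 1 (mod 138748), giving 33831⁻¹ ≡ 50207.
x ≡ 33831⁻¹·19694 ≡ 50207·19694 ≡ 58410 (mod 138748).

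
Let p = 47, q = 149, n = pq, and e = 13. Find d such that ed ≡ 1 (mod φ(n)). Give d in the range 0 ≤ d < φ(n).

5237

φ(n) = (p−1)(q−1) = 46·148 = 6808.
Need d with 13·d ≡ 1 (mod 6808). Apply the extended Euclidean algorithm:
6808 = 523×13 + 9
13 = 1×9 + 4
9 = 2×4 + 1
4 = 4×1 + 0
Back-substitute:
1 = 9 − 2·4
1 = −2·13 + 3·9
1 = 3·6808 − 1571·13
So 13·(-1571) ≡ 1 (mod 6808), hence d ≡ -1571 ≡ 5237 (mod 6808).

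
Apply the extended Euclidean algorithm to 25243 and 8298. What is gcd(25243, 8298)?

1

Apply Euclid's algorithm to 25243 and 8298:
25243 = 3·8298 + 349
8298 = 23·349 + 271
349 = 1·271 + 78
271 = 3·78 + 37
78 = 2·37 + 4
37 = 9·4 + 1
4 = 4·1 + 0
gcd(25243, 8298) = 1.
Working backward:
1 = 37 − 9·4
1 = −9·78 + 19·37
1 = 19·271 − 66·78
1 = −66·349 + 85·271
1 = 85·8298 − 2021·349
1 = −2021·25243 + 6148·8298
So 1 = (-2021)·25243 + (6148)·8298.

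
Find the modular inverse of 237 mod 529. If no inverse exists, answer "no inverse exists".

gcd(529, 237) by repeated division:
529 = 2×237 + 55
237 = 4×55 + 17
55 = 3×17 + 4
17 = 4×4 + 1
4 = 4×1 + 0
gcd = 1, so the inverse exists. Back-substitute:
1 = 17 − 4·4
1 = −4·55 + 13·17
1 = 13·237 − 56·55
1 = −56·529 + 125·237
So 237·125 ≡ 1 (mod 529).

125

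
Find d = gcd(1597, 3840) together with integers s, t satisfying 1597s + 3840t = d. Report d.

Euclidean algorithm:
3840 = 2×1597 + 646
1597 = 2×646 + 305
646 = 2×305 + 36
305 = 8×36 + 17
36 = 2×17 + 2
17 = 8×2 + 1
2 = 2×1 + 0
gcd(1597, 3840) = 1.
Working backward:
1 = 17 − 8·2
1 = −8·36 + 17·17
1 = 17·305 − 144·36
1 = −144·646 + 305·305
1 = 305·1597 − 754·646
1 = −754·3840 + 1813·1597
So 1 = (-754)·3840 + (1813)·1597.

1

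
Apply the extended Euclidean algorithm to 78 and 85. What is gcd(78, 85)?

Apply Euclid's algorithm to 85 and 78:
85 = 1·78 + 7
78 = 11·7 + 1
7 = 7·1 + 0
gcd(78, 85) = 1.
Express as a combination:
1 = 78 − 11·7
1 = −11·85 + 12·78
So 1 = (-11)·85 + (12)·78.

1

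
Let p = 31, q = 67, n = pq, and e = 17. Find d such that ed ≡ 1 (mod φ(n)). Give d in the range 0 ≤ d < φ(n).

φ(n) = (p−1)(q−1) = 30·66 = 1980.
Need d with 17·d ≡ 1 (mod 1980). Apply the extended Euclidean algorithm:
1980 = 116·17 + 8
17 = 2·8 + 1
8 = 8·1 + 0
Back-substitute:
1 = 17 − 2·8
1 = −2·1980 + 233·17
So 17·233 ≡ 1 (mod 1980), hence d = 233.

233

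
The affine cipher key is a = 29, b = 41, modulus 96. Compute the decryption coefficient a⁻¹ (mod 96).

Run Euclid on (96, 29):
96 = 3*29 + 9
29 = 3*9 + 2
9 = 4*2 + 1
2 = 2*1 + 0
The gcd is 1. Working backward:
1 = 9 − 4·2
1 = −4·29 + 13·9
1 = 13·96 − 43·29
So 29·(-43) ≡ 1 (mod 96), and -43 ≡ 53 (mod 96).

53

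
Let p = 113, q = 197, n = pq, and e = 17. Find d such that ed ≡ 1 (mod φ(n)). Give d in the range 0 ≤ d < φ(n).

φ(n) = (p−1)(q−1) = 112·196 = 21952.
Need d with 17·d ≡ 1 (mod 21952). Apply the extended Euclidean algorithm:
21952 = 1291*17 + 5
17 = 3*5 + 2
5 = 2*2 + 1
2 = 2*1 + 0
Back-substitute:
1 = 5 − 2·2
1 = −2·17 + 7·5
1 = 7·21952 − 9039·17
So 17·(-9039) ≡ 1 (mod 21952), hence d ≡ -9039 ≡ 12913 (mod 21952).

12913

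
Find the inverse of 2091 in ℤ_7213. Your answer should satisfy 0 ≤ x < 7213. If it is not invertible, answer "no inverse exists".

6837

gcd(7213, 2091) by repeated division:
7213 = 3*2091 + 940
2091 = 2*940 + 211
940 = 4*211 + 96
211 = 2*96 + 19
96 = 5*19 + 1
19 = 19*1 + 0
The gcd is 1. Working backward:
1 = 96 − 5·19
1 = −5·211 + 11·96
1 = 11·940 − 49·211
1 = −49·2091 + 109·940
1 = 109·7213 − 376·2091
Thus 2091·(-376) ≡ 1 (mod 7213); reducing, -376 mod 7213 = 6837.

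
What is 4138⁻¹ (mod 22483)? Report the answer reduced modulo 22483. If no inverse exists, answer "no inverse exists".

Apply the Euclidean algorithm to 22483 and 4138:
22483 = 5×4138 + 1793
4138 = 2×1793 + 552
1793 = 3×552 + 137
552 = 4×137 + 4
137 = 34×4 + 1
4 = 4×1 + 0
The gcd is 1. Working backward:
1 = 137 − 34·4
1 = −34·552 + 137·137
1 = 137·1793 − 445·552
1 = −445·4138 + 1027·1793
1 = 1027·22483 − 5580·4138
Thus 4138·(-5580) ≡ 1 (mod 22483); reducing, -5580 mod 22483 = 16903.

16903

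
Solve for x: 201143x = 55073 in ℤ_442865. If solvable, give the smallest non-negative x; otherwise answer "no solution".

117701

First find gcd(201143, 442865):
442865 = 2×201143 + 40579
201143 = 4×40579 + 38827
40579 = 1×38827 + 1752
38827 = 22×1752 + 283
1752 = 6×283 + 54
283 = 5×54 + 13
54 = 4×13 + 2
13 = 6×2 + 1
2 = 2×1 + 0
gcd = 1, so a unique solution mod 442865 exists.
Back-substitute for the Bézout coefficients:
1 = 13 − 6·2
1 = −6·54 + 25·13
1 = 25·283 − 131·54
1 = −131·1752 + 811·283
1 = 811·38827 − 17973·1752
1 = −17973·40579 + 18784·38827
1 = 18784·201143 − 93109·40579
1 = −93109·442865 + 205002·201143
So 201143·(205002) ≡ 1 (mod 442865), giving 201143⁻¹ ≡ 205002.
x ≡ 201143⁻¹·55073 ≡ 205002·55073 ≡ 117701 (mod 442865).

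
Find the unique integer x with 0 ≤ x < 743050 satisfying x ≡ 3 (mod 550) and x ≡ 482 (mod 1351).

569253

Write x = 3 + 550·k. Then 550·k ≡ 482 − 3 ≡ 479 (mod 1351).
Need 550⁻¹ mod 1351. Extended Euclid on (1351, 550):
1351 = 2*550 + 251
550 = 2*251 + 48
251 = 5*48 + 11
48 = 4*11 + 4
11 = 2*4 + 3
4 = 1*3 + 1
3 = 3*1 + 0
Back-substitute:
1 = 4 − 3
1 = −11 + 3·4
1 = 3·48 − 13·11
1 = −13·251 + 68·48
1 = 68·550 − 149·251
1 = −149·1351 + 366·550
550⁻¹ ≡ 366 (mod 1351), so k ≡ 366·479 ≡ 1035 (mod 1351).
x = 3 + 550·1035 = 569253.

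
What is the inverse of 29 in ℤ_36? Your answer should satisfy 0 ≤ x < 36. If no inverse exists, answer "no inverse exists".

5

gcd(36, 29) by repeated division:
36 = 1*29 + 7
29 = 4*7 + 1
7 = 7*1 + 0
The gcd is 1. Working backward:
1 = 29 − 4·7
1 = −4·36 + 5·29
So 29·5 ≡ 1 (mod 36).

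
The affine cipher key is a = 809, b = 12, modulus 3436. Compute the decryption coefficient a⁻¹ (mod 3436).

1529

gcd(3436, 809) by repeated division:
3436 = 4*809 + 200
809 = 4*200 + 9
200 = 22*9 + 2
9 = 4*2 + 1
2 = 2*1 + 0
The gcd is 1. Working backward:
1 = 9 − 4·2
1 = −4·200 + 89·9
1 = 89·809 − 360·200
1 = −360·3436 + 1529·809
So 809·1529 ≡ 1 (mod 3436).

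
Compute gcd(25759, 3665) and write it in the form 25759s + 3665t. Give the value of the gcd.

1

Apply Euclid's algorithm to 25759 and 3665:
25759 = 7·3665 + 104
3665 = 35·104 + 25
104 = 4·25 + 4
25 = 6·4 + 1
4 = 4·1 + 0
gcd(25759, 3665) = 1.
Working backward:
1 = 25 − 6·4
1 = −6·104 + 25·25
1 = 25·3665 − 881·104
1 = −881·25759 + 6192·3665
So 1 = (-881)·25759 + (6192)·3665.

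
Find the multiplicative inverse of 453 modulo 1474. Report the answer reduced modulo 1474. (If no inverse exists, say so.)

1051

Run Euclid on (1474, 453):
1474 = 3×453 + 115
453 = 3×115 + 108
115 = 1×108 + 7
108 = 15×7 + 3
7 = 2×3 + 1
3 = 3×1 + 0
gcd = 1, so the inverse exists. Back-substitute:
1 = 7 − 2·3
1 = −2·108 + 31·7
1 = 31·115 − 33·108
1 = −33·453 + 130·115
1 = 130·1474 − 423·453
So 453·(-423) ≡ 1 (mod 1474), and -423 ≡ 1051 (mod 1474).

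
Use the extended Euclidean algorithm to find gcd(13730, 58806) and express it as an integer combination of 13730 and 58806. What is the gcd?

Apply Euclid's algorithm to 58806 and 13730:
58806 = 4·13730 + 3886
13730 = 3·3886 + 2072
3886 = 1·2072 + 1814
2072 = 1·1814 + 258
1814 = 7·258 + 8
258 = 32·8 + 2
8 = 4·2 + 0
gcd(13730, 58806) = 2.
Working backward:
2 = 258 − 32·8
2 = −32·1814 + 225·258
2 = 225·2072 − 257·1814
2 = −257·3886 + 482·2072
2 = 482·13730 − 1703·3886
2 = −1703·58806 + 7294·13730
So 2 = (-1703)·58806 + (7294)·13730.

2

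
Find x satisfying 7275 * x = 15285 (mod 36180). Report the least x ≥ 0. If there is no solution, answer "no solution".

First find gcd(7275, 36180):
36180 = 4·7275 + 7080
7275 = 1·7080 + 195
7080 = 36·195 + 60
195 = 3·60 + 15
60 = 4·15 + 0
gcd = 15 and 15 | 15285, so solutions exist. Divide through by 15: 485x ≡ 1019 (mod 2412).
Now find 485⁻¹ mod 2412:
2412 = 4*485 + 472
485 = 1*472 + 13
472 = 36*13 + 4
13 = 3*4 + 1
4 = 4*1 + 0
Back-substitute:
1 = 13 − 3·4
1 = −3·472 + 109·13
1 = 109·485 − 112·472
1 = −112·2412 + 557·485
So 485⁻¹ ≡ 557 (mod 2412).
Then x ≡ 557·1019 ≡ 763 (mod 2412); the smallest non-negative solution is x = 763.

763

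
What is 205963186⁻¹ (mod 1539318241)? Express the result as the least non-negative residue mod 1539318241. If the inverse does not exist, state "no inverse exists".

1357093127

Apply the Euclidean algorithm to 1539318241 and 205963186:
1539318241 = 7*205963186 + 97575939
205963186 = 2*97575939 + 10811308
97575939 = 9*10811308 + 274167
10811308 = 39*274167 + 118795
274167 = 2*118795 + 36577
118795 = 3*36577 + 9064
36577 = 4*9064 + 321
9064 = 28*321 + 76
321 = 4*76 + 17
76 = 4*17 + 8
17 = 2*8 + 1
8 = 8*1 + 0
gcd = 1, so the inverse exists. Back-substitute:
1 = 17 − 2·8
1 = −2·76 + 9·17
1 = 9·321 − 38·76
1 = −38·9064 + 1073·321
1 = 1073·36577 − 4330·9064
1 = −4330·118795 + 14063·36577
1 = 14063·274167 − 32456·118795
1 = −32456·10811308 + 1279847·274167
1 = 1279847·97575939 − 11551079·10811308
1 = −11551079·205963186 + 24382005·97575939
1 = 24382005·1539318241 − 182225114·205963186
Thus 205963186·(-182225114) ≡ 1 (mod 1539318241); reducing, -182225114 mod 1539318241 = 1357093127.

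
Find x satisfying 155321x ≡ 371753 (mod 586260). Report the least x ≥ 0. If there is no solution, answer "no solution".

569413

First find gcd(155321, 586260):
586260 = 3×155321 + 120297
155321 = 1×120297 + 35024
120297 = 3×35024 + 15225
35024 = 2×15225 + 4574
15225 = 3×4574 + 1503
4574 = 3×1503 + 65
1503 = 23×65 + 8
65 = 8×8 + 1
8 = 8×1 + 0
gcd = 1, so a unique solution mod 586260 exists.
Back-substitute for the Bézout coefficients:
1 = 65 − 8·8
1 = −8·1503 + 185·65
1 = 185·4574 − 563·1503
1 = −563·15225 + 1874·4574
1 = 1874·35024 − 4311·15225
1 = −4311·120297 + 14807·35024
1 = 14807·155321 − 19118·120297
1 = −19118·586260 + 72161·155321
So 155321·(72161) ≡ 1 (mod 586260), giving 155321⁻¹ ≡ 72161.
x ≡ 155321⁻¹·371753 ≡ 72161·371753 ≡ 569413 (mod 586260).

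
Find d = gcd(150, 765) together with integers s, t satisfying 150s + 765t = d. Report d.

Repeated division:
765 = 5×150 + 15
150 = 10×15 + 0
gcd(150, 765) = 15.
Working backward:
15 = 765 − 5·150
So 15 = (1)·765 + (-5)·150.

15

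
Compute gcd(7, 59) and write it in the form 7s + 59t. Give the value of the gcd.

1

Apply Euclid's algorithm to 59 and 7:
59 = 8*7 + 3
7 = 2*3 + 1
3 = 3*1 + 0
gcd(7, 59) = 1.
Express as a combination:
1 = 7 − 2·3
1 = −2·59 + 17·7
So 1 = (-2)·59 + (17)·7.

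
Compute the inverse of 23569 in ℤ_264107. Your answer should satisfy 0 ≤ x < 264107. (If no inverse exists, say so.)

15744

Apply the Euclidean algorithm to 264107 and 23569:
264107 = 11*23569 + 4848
23569 = 4*4848 + 4177
4848 = 1*4177 + 671
4177 = 6*671 + 151
671 = 4*151 + 67
151 = 2*67 + 17
67 = 3*17 + 16
17 = 1*16 + 1
16 = 16*1 + 0
The gcd is 1. Working backward:
1 = 17 − 16
1 = −67 + 4·17
1 = 4·151 − 9·67
1 = −9·671 + 40·151
1 = 40·4177 − 249·671
1 = −249·4848 + 289·4177
1 = 289·23569 − 1405·4848
1 = −1405·264107 + 15744·23569
So 23569·15744 ≡ 1 (mod 264107).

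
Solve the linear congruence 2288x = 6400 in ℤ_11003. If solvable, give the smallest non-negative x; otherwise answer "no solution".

3850

First find gcd(2288, 11003):
11003 = 4*2288 + 1851
2288 = 1*1851 + 437
1851 = 4*437 + 103
437 = 4*103 + 25
103 = 4*25 + 3
25 = 8*3 + 1
3 = 3*1 + 0
gcd = 1, so a unique solution mod 11003 exists.
Back-substitute for the Bézout coefficients:
1 = 25 − 8·3
1 = −8·103 + 33·25
1 = 33·437 − 140·103
1 = −140·1851 + 593·437
1 = 593·2288 − 733·1851
1 = −733·11003 + 3525·2288
So 2288·(3525) ≡ 1 (mod 11003), giving 2288⁻¹ ≡ 3525.
x ≡ 2288⁻¹·6400 ≡ 3525·6400 ≡ 3850 (mod 11003).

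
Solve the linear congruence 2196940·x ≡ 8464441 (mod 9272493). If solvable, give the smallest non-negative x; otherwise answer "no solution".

7238161

First find gcd(2196940, 9272493):
9272493 = 4·2196940 + 484733
2196940 = 4·484733 + 258008
484733 = 1·258008 + 226725
258008 = 1·226725 + 31283
226725 = 7·31283 + 7744
31283 = 4·7744 + 307
7744 = 25·307 + 69
307 = 4·69 + 31
69 = 2·31 + 7
31 = 4·7 + 3
7 = 2·3 + 1
3 = 3·1 + 0
gcd = 1, so a unique solution mod 9272493 exists.
Back-substitute for the Bézout coefficients:
1 = 7 − 2·3
1 = −2·31 + 9·7
1 = 9·69 − 20·31
1 = −20·307 + 89·69
1 = 89·7744 − 2245·307
1 = −2245·31283 + 9069·7744
1 = 9069·226725 − 65728·31283
1 = −65728·258008 + 74797·226725
1 = 74797·484733 − 140525·258008
1 = −140525·2196940 + 636897·484733
1 = 636897·9272493 − 2688113·2196940
So 2196940·(-2688113) ≡ 1 (mod 9272493), giving 2196940⁻¹ ≡ 6584380.
x ≡ 2196940⁻¹·8464441 ≡ 6584380·8464441 ≡ 7238161 (mod 9272493).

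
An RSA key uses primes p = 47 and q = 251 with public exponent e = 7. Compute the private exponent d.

φ(n) = (p−1)(q−1) = 46·250 = 11500.
Need d with 7·d ≡ 1 (mod 11500). Apply the extended Euclidean algorithm:
11500 = 1642·7 + 6
7 = 1·6 + 1
6 = 6·1 + 0
Back-substitute:
1 = 7 − 6
1 = −11500 + 1643·7
So 7·1643 ≡ 1 (mod 11500), hence d = 1643.

1643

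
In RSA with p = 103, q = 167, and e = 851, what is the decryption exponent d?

16355

φ(n) = (p−1)(q−1) = 102·166 = 16932.
Need d with 851·d ≡ 1 (mod 16932). Apply the extended Euclidean algorithm:
16932 = 19*851 + 763
851 = 1*763 + 88
763 = 8*88 + 59
88 = 1*59 + 29
59 = 2*29 + 1
29 = 29*1 + 0
Back-substitute:
1 = 59 − 2·29
1 = −2·88 + 3·59
1 = 3·763 − 26·88
1 = −26·851 + 29·763
1 = 29·16932 − 577·851
So 851·(-577) ≡ 1 (mod 16932), hence d ≡ -577 ≡ 16355 (mod 16932).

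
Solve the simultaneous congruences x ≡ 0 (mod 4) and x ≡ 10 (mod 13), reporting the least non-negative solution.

36

Write x = 0 + 4·k. Then 4·k ≡ 10 − 0 ≡ 10 (mod 13).
Need 4⁻¹ mod 13. Extended Euclid on (13, 4):
13 = 3×4 + 1
4 = 4×1 + 0
Back-substitute:
1 = 13 − 3·4
4⁻¹ ≡ 10 (mod 13), so k ≡ 10·10 ≡ 9 (mod 13).
x = 0 + 4·9 = 36.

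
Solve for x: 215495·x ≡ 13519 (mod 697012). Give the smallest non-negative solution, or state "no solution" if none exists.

First find gcd(215495, 697012):
697012 = 3×215495 + 50527
215495 = 4×50527 + 13387
50527 = 3×13387 + 10366
13387 = 1×10366 + 3021
10366 = 3×3021 + 1303
3021 = 2×1303 + 415
1303 = 3×415 + 58
415 = 7×58 + 9
58 = 6×9 + 4
9 = 2×4 + 1
4 = 4×1 + 0
gcd = 1, so a unique solution mod 697012 exists.
Back-substitute for the Bézout coefficients:
1 = 9 − 2·4
1 = −2·58 + 13·9
1 = 13·415 − 93·58
1 = −93·1303 + 292·415
1 = 292·3021 − 677·1303
1 = −677·10366 + 2323·3021
1 = 2323·13387 − 3000·10366
1 = −3000·50527 + 11323·13387
1 = 11323·215495 − 48292·50527
1 = −48292·697012 + 156199·215495
So 215495·(156199) ≡ 1 (mod 697012), giving 215495⁻¹ ≡ 156199.
x ≡ 215495⁻¹·13519 ≡ 156199·13519 ≡ 404933 (mod 697012).

404933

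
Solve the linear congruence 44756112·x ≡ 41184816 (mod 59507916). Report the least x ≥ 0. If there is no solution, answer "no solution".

4611212

First find gcd(44756112, 59507916):
59507916 = 1*44756112 + 14751804
44756112 = 3*14751804 + 500700
14751804 = 29*500700 + 231504
500700 = 2*231504 + 37692
231504 = 6*37692 + 5352
37692 = 7*5352 + 228
5352 = 23*228 + 108
228 = 2*108 + 12
108 = 9*12 + 0
gcd = 12 and 12 | 41184816, so solutions exist. Divide through by 12: 3729676x ≡ 3432068 (mod 4958993).
Now find 3729676⁻¹ mod 4958993:
4958993 = 1*3729676 + 1229317
3729676 = 3*1229317 + 41725
1229317 = 29*41725 + 19292
41725 = 2*19292 + 3141
19292 = 6*3141 + 446
3141 = 7*446 + 19
446 = 23*19 + 9
19 = 2*9 + 1
9 = 9*1 + 0
Back-substitute:
1 = 19 − 2·9
1 = −2·446 + 47·19
1 = 47·3141 − 331·446
1 = −331·19292 + 2033·3141
1 = 2033·41725 − 4397·19292
1 = −4397·1229317 + 129546·41725
1 = 129546·3729676 − 393035·1229317
1 = −393035·4958993 + 522581·3729676
So 3729676⁻¹ ≡ 522581 (mod 4958993).
Then x ≡ 522581·3432068 ≡ 4611212 (mod 4958993); the smallest non-negative solution is x = 4611212.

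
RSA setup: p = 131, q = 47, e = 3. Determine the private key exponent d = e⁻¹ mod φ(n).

3987

φ(n) = (p−1)(q−1) = 130·46 = 5980.
Need d with 3·d ≡ 1 (mod 5980). Apply the extended Euclidean algorithm:
5980 = 1993*3 + 1
3 = 3*1 + 0
Back-substitute:
1 = 5980 − 1993·3
So 3·(-1993) ≡ 1 (mod 5980), hence d ≡ -1993 ≡ 3987 (mod 5980).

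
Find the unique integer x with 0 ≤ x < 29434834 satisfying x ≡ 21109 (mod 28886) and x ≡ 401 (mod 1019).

Write x = 21109 + 28886·k. Then 28886·k ≡ 401 − 21109 ≡ 691 (mod 1019).
Need 28886⁻¹ mod 1019. Extended Euclid on (1019, 354):
1019 = 2*354 + 311
354 = 1*311 + 43
311 = 7*43 + 10
43 = 4*10 + 3
10 = 3*3 + 1
3 = 3*1 + 0
Back-substitute:
1 = 10 − 3·3
1 = −3·43 + 13·10
1 = 13·311 − 94·43
1 = −94·354 + 107·311
1 = 107·1019 − 308·354
28886⁻¹ ≡ 711 (mod 1019), so k ≡ 711·691 ≡ 143 (mod 1019).
x = 21109 + 28886·143 = 4151807.

4151807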